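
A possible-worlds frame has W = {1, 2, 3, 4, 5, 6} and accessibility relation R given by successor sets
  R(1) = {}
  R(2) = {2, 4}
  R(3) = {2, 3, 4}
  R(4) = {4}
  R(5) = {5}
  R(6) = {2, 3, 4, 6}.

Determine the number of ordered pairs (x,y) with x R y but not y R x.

6

Enumerating: (2,4), (3,2), (3,4), (6,2), (6,3), (6,4).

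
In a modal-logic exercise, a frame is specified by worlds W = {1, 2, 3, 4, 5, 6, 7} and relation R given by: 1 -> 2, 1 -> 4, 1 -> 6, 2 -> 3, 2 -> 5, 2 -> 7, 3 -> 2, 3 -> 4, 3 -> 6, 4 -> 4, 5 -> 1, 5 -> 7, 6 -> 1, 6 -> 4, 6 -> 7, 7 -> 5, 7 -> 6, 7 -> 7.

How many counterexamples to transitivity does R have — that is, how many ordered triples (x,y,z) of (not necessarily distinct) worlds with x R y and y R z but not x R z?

27

Enumerating: (1,2,3), (1,2,5), (1,2,7), (1,6,1), (1,6,7), (2,3,2), (2,3,4), (2,3,6), (2,5,1), (2,7,6), (3,2,3), (3,2,5), … and 15 more.
Total: 27.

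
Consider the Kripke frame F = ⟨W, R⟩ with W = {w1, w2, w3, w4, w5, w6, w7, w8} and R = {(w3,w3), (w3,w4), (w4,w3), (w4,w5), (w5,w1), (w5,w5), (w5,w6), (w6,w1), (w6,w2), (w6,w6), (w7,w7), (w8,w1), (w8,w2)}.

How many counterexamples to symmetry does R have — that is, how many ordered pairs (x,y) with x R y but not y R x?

7

Enumerating: (w4,w5), (w5,w1), (w5,w6), (w6,w1), (w6,w2), (w8,w1), (w8,w2).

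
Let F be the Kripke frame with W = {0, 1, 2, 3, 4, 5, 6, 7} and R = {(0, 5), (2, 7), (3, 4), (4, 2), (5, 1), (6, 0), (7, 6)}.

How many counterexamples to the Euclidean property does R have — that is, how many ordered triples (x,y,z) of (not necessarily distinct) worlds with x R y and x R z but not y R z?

7

Enumerating: (0,5,5), (2,7,7), (3,4,4), (4,2,2), (5,1,1), (6,0,0), (7,6,6).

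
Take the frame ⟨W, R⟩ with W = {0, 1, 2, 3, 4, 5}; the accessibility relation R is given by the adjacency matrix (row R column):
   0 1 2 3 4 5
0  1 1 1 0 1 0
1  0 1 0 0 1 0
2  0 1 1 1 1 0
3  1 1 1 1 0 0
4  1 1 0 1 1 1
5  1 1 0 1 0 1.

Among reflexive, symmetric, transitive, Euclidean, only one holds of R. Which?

Reflexive: yes — every world is R-related to itself.
Symmetric: no — 0 R 1 but not 1 R 0.
Transitive: no — 0 R 2 and 2 R 3, but not 0 R 3.
Euclidean: no — 0 R 1 and 0 R 2, but not 1 R 2.
Only reflexive holds.

reflexive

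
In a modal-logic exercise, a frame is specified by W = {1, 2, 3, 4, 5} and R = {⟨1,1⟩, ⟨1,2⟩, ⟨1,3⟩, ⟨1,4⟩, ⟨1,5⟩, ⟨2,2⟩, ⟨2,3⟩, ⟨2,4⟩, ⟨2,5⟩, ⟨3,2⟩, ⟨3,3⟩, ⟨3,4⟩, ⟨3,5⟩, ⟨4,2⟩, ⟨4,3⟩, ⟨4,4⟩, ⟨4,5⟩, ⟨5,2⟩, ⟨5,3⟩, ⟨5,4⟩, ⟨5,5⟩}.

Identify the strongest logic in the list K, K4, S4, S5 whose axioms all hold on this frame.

S4

Transitive (axiom 4): yes — every two-step R-path is closed by a direct edge.
Reflexive (axiom T): yes — every world is R-related to itself.
Euclidean (axiom 5): no — 1 R 2 and 1 R 1, but not 2 R 1.
So F validates K, K4, S4; S5 would additionally require R to be Euclidean. The strongest is S4.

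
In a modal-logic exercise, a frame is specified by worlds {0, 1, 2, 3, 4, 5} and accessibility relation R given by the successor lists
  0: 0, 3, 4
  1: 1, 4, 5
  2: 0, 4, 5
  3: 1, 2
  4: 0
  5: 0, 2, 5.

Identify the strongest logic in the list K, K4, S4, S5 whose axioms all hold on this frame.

Transitive (axiom 4): no — 0 R 3 and 3 R 1, but not 0 R 1.
Reflexive (axiom T): no — 2 is not related to itself.
Euclidean (axiom 5): no — 0 R 3 and 0 R 4, but not 3 R 4.
So F validates K; K4 would additionally require R to be transitive. The strongest is K.

K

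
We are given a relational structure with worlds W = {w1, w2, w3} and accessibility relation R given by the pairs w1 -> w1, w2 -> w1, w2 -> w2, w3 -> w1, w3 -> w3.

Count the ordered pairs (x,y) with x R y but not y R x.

Enumerating: (w2,w1), (w3,w1).

2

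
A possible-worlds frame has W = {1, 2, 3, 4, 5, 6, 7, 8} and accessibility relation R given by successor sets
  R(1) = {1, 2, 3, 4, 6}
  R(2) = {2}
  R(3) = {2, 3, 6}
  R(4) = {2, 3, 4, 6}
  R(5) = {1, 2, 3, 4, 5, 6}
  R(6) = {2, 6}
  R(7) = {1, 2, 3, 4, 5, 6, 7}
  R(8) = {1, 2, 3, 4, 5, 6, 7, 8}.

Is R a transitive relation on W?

Transitive: yes — every two-step R-path is closed by a direct edge.

Yes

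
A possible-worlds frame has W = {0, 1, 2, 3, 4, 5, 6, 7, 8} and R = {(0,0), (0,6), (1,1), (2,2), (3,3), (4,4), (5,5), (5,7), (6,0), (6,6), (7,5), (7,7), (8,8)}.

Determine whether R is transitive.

Yes

Transitive: yes — every two-step R-path is closed by a direct edge.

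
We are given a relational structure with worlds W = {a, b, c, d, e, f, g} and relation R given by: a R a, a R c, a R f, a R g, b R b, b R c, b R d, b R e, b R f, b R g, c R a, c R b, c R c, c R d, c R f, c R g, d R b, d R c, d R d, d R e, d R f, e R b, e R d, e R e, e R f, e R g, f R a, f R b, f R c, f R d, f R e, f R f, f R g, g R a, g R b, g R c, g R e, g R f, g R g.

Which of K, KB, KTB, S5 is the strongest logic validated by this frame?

Symmetric (axiom B): yes — every pair in R has its reverse in R.
Reflexive (axiom T): yes — every world is R-related to itself.
Euclidean (axiom 5): no — b R c and b R e, but not c R e.
So F validates K, KB, KTB; S5 would additionally require R to be Euclidean. The strongest is KTB.

KTB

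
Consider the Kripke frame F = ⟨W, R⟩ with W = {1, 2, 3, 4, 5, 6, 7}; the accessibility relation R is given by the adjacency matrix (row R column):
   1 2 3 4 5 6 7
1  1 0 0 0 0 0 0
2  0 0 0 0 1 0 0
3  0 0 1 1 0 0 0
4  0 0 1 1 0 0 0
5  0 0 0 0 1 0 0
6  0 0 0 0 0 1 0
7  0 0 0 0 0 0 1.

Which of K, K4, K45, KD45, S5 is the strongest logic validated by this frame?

Transitive (axiom 4): yes — every two-step R-path is closed by a direct edge.
Euclidean (axiom 5): yes — any two successors of a common world are R-related.
Serial (axiom D): yes — every world has a successor (e.g. 1 R 1).
Reflexive (axiom T): no — 2 is not related to itself.
So F validates K, K4, K45, KD45; S5 would additionally require R to be reflexive. The strongest is KD45.

KD45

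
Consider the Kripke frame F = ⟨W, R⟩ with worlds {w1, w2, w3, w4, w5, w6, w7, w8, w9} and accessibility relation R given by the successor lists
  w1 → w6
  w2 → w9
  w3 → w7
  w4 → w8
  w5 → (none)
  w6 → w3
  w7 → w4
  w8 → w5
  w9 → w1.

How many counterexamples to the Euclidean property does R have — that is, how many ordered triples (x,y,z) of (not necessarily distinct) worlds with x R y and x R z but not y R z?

8

Enumerating: (w1,w6,w6), (w2,w9,w9), (w3,w7,w7), (w4,w8,w8), (w6,w3,w3), (w7,w4,w4), (w8,w5,w5), (w9,w1,w1).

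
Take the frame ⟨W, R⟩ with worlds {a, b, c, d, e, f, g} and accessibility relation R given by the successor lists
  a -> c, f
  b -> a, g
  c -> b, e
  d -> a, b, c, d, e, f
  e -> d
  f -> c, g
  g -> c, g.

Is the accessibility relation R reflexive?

Reflexive: no — a is not related to itself.

No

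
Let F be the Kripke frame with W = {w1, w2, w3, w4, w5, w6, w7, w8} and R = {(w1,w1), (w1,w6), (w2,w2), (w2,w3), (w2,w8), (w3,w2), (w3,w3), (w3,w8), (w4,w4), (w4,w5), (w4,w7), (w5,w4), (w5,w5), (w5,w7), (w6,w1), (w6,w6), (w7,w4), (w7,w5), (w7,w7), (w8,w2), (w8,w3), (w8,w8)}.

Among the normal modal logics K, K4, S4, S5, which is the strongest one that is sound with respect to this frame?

S5

Transitive (axiom 4): yes — every two-step R-path is closed by a direct edge.
Reflexive (axiom T): yes — every world is R-related to itself.
Euclidean (axiom 5): yes — any two successors of a common world are R-related.
So F validates K, K4, S4, S5. The strongest is S5.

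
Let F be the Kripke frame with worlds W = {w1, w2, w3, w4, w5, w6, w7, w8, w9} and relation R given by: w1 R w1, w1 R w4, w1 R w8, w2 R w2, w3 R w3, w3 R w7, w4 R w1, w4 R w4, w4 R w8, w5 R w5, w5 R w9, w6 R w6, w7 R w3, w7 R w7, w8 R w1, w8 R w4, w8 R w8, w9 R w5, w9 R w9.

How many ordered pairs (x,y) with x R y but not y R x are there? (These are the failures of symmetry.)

0

R is symmetric; there are no such tuples.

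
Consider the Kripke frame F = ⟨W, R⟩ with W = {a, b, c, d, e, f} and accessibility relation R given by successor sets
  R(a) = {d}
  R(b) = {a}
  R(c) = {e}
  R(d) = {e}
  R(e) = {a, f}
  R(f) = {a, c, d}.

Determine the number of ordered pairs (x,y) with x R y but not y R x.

9

Enumerating: (a,d), (b,a), (c,e), (d,e), (e,a), (e,f), (f,a), (f,c), (f,d).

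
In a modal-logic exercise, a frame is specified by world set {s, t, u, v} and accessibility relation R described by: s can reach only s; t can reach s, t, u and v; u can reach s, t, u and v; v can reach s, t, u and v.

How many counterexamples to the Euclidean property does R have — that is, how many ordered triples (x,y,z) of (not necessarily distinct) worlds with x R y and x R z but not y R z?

9

Enumerating: (t,s,t), (t,s,u), (t,s,v), (u,s,t), (u,s,u), (u,s,v), (v,s,t), (v,s,u), (v,s,v).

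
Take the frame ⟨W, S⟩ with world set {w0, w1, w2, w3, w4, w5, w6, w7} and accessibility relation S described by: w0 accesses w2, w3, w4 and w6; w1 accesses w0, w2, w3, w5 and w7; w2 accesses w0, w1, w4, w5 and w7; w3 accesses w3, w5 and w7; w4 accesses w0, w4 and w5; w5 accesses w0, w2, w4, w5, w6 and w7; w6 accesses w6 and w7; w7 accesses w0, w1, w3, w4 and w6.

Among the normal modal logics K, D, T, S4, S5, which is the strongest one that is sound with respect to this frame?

Serial (axiom D): yes — every world has a successor (e.g. w0 S w2).
Reflexive (axiom T): no — w0 is not related to itself.
Transitive (axiom 4): no — w0 S w2 and w2 S w1, but not w0 S w1.
Euclidean (axiom 5): no — w0 S w2 and w0 S w3, but not w2 S w3.
So F validates K, D; T would additionally require S to be reflexive. The strongest is D.

D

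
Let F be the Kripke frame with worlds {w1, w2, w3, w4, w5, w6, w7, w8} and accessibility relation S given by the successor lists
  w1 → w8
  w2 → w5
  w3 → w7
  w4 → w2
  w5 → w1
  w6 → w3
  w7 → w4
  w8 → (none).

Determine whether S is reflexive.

Reflexive: no — w1 is not related to itself.

No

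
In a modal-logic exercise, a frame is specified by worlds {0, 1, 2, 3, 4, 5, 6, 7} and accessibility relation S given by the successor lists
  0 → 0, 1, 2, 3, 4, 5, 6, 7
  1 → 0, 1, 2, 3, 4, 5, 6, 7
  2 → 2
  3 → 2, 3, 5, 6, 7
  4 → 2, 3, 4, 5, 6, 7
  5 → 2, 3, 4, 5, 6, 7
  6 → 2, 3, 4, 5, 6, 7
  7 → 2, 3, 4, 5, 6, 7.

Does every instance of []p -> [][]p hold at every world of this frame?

No

By correspondence theory, 4 is valid on a frame iff S is transitive.
Transitive: no — 3 S 5 and 5 S 4, but not 3 S 4.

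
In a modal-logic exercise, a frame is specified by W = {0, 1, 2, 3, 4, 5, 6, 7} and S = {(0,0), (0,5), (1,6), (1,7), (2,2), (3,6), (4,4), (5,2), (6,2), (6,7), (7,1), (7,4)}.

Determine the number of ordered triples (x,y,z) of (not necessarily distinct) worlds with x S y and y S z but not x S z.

Enumerating: (0,5,2), (1,6,2), (1,7,1), (1,7,4), (3,6,2), (3,6,7), (6,7,1), (6,7,4), (7,1,6), (7,1,7).

10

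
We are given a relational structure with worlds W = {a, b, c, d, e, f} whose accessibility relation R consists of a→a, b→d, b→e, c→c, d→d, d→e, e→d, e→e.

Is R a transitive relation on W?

Yes

Transitive: yes — every two-step R-path is closed by a direct edge.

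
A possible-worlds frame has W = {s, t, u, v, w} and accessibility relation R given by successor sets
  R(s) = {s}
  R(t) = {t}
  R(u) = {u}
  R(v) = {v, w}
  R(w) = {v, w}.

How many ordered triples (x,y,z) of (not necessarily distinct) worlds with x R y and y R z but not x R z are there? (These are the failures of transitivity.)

0

R is transitive; there are no such tuples.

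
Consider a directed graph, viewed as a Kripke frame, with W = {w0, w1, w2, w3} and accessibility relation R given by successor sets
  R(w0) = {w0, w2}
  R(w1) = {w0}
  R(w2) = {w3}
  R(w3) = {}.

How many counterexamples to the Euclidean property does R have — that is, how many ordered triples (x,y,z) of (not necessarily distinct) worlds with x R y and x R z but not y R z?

3

Enumerating: (w0,w2,w0), (w0,w2,w2), (w2,w3,w3).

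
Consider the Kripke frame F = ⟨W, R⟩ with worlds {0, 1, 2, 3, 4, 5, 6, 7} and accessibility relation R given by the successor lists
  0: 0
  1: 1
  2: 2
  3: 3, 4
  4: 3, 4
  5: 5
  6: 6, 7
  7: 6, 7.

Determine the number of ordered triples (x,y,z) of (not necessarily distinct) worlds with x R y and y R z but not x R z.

0

R is transitive; there are no such tuples.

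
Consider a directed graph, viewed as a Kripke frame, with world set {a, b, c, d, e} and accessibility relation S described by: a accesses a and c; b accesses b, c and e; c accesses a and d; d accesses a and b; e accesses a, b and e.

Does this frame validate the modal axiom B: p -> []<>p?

No

Axiom B corresponds to the accessibility relation being symmetric.
Symmetric: no — b S c but not c S b.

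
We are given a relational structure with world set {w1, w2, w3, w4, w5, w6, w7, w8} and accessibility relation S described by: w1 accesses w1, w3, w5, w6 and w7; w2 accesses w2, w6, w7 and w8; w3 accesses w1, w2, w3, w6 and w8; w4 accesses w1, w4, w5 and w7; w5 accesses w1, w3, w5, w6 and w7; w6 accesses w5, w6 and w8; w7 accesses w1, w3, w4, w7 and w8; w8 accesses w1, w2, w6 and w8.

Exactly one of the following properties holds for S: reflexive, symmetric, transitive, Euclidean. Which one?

reflexive

Reflexive: yes — every world is S-related to itself.
Symmetric: no — w1 S w6 but not w6 S w1.
Transitive: no — w1 S w3 and w3 S w2, but not w1 S w2.
Euclidean: no — w1 S w3 and w1 S w5, but not w3 S w5.
Only reflexive holds.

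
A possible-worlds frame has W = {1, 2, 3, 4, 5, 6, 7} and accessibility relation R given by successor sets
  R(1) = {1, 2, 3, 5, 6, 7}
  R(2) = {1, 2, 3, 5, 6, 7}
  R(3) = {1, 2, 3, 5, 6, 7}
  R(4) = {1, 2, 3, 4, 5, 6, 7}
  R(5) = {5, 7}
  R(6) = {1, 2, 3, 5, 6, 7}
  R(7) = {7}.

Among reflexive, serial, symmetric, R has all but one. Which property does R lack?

symmetric

Reflexive: yes — every world is R-related to itself.
Serial: yes — every world has a successor (e.g. 1 R 1).
Symmetric: no — 1 R 5 but not 5 R 1.
Only symmetric fails.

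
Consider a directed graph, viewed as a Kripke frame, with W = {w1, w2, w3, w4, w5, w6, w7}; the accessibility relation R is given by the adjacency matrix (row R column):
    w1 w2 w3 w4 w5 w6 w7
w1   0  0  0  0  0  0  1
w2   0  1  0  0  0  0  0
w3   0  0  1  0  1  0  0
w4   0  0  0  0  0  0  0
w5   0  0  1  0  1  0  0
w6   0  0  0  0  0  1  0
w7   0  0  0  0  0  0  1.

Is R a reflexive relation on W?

Reflexive: no — w1 is not related to itself.

No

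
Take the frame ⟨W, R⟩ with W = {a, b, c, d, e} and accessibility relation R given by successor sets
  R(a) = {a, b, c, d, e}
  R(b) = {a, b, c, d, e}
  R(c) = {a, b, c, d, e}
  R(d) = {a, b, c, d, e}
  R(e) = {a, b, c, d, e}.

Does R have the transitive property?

Transitive: yes — every two-step R-path is closed by a direct edge.

Yes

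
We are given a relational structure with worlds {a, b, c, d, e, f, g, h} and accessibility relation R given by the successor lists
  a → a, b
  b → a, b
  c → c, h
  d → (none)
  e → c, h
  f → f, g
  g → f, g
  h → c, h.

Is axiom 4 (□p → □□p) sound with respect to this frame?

Yes

By correspondence theory, 4 is valid on a frame iff R is transitive.
Transitive: yes — every two-step R-path is closed by a direct edge.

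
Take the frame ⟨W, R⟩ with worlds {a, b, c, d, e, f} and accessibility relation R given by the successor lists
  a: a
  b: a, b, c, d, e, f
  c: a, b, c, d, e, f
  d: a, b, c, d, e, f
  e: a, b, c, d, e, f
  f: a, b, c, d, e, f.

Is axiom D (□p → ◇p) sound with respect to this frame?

The schema D characterises exactly the serial frames.
Serial: yes — every world has a successor (e.g. a R a).

Yes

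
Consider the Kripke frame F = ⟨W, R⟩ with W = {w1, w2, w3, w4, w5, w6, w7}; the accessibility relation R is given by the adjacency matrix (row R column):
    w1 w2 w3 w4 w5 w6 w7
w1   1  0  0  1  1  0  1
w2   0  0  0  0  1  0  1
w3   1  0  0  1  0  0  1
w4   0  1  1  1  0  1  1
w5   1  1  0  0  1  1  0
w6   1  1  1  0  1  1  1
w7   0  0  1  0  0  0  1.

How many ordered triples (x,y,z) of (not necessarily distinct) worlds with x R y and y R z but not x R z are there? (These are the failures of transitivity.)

28

Enumerating: (w1,w4,w2), (w1,w4,w3), (w1,w4,w6), (w1,w5,w2), (w1,w5,w6), (w1,w7,w3), (w2,w5,w1), (w2,w5,w2), (w2,w5,w6), (w2,w7,w3), (w3,w1,w5), (w3,w4,w2), … and 16 more.
Total: 28.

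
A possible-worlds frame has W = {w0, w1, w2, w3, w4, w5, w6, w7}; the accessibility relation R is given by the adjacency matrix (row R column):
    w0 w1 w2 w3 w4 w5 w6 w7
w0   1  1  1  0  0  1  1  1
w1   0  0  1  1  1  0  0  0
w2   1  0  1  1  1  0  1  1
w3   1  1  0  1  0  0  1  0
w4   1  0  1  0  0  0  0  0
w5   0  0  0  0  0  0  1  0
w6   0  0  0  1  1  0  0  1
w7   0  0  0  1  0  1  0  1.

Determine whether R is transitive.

Transitive: no — w0 R w1 and w1 R w3, but not w0 R w3.

No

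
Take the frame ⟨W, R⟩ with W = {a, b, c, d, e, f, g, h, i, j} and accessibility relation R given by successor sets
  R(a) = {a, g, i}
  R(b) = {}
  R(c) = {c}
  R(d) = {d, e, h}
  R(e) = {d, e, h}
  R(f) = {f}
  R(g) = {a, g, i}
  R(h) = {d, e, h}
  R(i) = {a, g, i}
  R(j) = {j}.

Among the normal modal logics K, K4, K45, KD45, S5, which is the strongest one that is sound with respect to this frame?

K45

Transitive (axiom 4): yes — every two-step R-path is closed by a direct edge.
Euclidean (axiom 5): yes — any two successors of a common world are R-related.
Serial (axiom D): no — b has no R-successor.
Reflexive (axiom T): no — b is not related to itself.
So F validates K, K4, K45; KD45 would additionally require R to be serial. The strongest is K45.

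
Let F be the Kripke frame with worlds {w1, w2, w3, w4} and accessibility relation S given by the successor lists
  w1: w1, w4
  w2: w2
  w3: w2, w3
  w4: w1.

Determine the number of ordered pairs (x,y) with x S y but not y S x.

Enumerating: (w3,w2).

1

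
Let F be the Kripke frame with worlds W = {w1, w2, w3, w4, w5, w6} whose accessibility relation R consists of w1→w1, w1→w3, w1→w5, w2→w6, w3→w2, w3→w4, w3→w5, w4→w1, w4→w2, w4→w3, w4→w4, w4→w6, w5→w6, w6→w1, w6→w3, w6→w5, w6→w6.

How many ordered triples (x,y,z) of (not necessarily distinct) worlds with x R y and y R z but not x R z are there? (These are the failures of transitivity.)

19

Enumerating: (w1,w3,w2), (w1,w3,w4), (w1,w5,w6), (w2,w6,w1), (w2,w6,w3), (w2,w6,w5), (w3,w2,w6), (w3,w4,w1), (w3,w4,w3), (w3,w4,w6), (w3,w5,w6), (w4,w1,w5), … and 7 more.
Total: 19.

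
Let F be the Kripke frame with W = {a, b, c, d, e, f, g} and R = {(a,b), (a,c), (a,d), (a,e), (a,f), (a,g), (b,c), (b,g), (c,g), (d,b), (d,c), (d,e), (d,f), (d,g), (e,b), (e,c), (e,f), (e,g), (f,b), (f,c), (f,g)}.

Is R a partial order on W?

No

Reflexive: no — a is not related to itself.
Transitive: yes — every two-step R-path is closed by a direct edge.
Antisymmetric: yes — no distinct pair is related both ways.
So R is not a partial order.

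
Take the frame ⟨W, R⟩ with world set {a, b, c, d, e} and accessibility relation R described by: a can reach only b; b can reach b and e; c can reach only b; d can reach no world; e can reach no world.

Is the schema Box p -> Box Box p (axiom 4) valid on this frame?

The schema 4 characterises exactly the transitive frames.
Transitive: no — a R b and b R e, but not a R e.

No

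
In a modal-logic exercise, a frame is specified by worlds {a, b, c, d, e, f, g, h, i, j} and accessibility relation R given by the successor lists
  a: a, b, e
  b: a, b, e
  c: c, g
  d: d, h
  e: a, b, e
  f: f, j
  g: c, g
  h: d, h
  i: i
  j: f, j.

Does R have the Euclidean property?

Euclidean: yes — any two successors of a common world are R-related.

Yes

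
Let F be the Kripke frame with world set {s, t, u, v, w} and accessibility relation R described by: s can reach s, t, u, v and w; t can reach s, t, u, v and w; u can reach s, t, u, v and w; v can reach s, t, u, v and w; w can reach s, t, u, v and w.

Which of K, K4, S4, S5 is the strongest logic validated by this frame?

S5

Transitive (axiom 4): yes — every two-step R-path is closed by a direct edge.
Reflexive (axiom T): yes — every world is R-related to itself.
Euclidean (axiom 5): yes — any two successors of a common world are R-related.
So F validates K, K4, S4, S5. The strongest is S5.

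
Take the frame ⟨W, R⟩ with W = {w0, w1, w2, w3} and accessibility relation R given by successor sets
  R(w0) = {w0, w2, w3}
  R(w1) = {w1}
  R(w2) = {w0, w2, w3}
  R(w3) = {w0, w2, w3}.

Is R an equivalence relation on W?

Reflexive: yes — every world is R-related to itself.
Symmetric: yes — every pair in R has its reverse in R.
Transitive: yes — every two-step R-path is closed by a direct edge.
So R is an equivalence relation.

Yes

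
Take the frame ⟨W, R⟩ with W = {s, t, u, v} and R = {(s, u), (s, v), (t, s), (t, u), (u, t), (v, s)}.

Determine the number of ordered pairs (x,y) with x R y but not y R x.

2

Enumerating: (s,u), (t,s).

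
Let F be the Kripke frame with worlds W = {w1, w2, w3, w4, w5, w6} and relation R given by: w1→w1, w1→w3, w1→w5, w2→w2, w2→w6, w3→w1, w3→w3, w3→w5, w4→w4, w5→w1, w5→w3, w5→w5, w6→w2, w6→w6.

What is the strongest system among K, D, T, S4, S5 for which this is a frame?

Serial (axiom D): yes — every world has a successor (e.g. w1 R w1).
Reflexive (axiom T): yes — every world is R-related to itself.
Transitive (axiom 4): yes — every two-step R-path is closed by a direct edge.
Euclidean (axiom 5): yes — any two successors of a common world are R-related.
So F validates K, D, T, S4, S5. The strongest is S5.

S5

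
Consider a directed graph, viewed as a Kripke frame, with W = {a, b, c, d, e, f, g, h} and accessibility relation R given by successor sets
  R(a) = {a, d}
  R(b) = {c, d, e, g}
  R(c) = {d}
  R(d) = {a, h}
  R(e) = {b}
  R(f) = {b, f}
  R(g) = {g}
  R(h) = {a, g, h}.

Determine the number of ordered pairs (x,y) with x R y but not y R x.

Enumerating: (b,c), (b,d), (b,g), (c,d), (d,h), (f,b), (h,a), (h,g).

8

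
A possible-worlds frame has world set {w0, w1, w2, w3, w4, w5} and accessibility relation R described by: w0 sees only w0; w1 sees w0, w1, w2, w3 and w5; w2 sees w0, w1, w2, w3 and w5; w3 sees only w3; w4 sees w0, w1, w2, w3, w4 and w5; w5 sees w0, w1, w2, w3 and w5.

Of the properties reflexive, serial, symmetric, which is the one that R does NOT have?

symmetric

Reflexive: yes — every world is R-related to itself.
Serial: yes — every world has a successor (e.g. w0 R w0).
Symmetric: no — w1 R w0 but not w0 R w1.
Only symmetric fails.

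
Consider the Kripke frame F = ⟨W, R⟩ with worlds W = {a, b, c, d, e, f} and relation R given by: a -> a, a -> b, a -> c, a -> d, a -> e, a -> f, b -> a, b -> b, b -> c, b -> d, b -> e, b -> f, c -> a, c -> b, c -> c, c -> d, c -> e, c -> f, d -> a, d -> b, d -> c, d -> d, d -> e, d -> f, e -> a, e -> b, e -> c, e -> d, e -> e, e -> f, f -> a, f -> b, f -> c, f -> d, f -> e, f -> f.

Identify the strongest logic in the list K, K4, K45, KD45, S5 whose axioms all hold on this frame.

S5

Transitive (axiom 4): yes — every two-step R-path is closed by a direct edge.
Euclidean (axiom 5): yes — any two successors of a common world are R-related.
Serial (axiom D): yes — every world has a successor (e.g. a R a).
Reflexive (axiom T): yes — every world is R-related to itself.
So F validates K, K4, K45, KD45, S5. The strongest is S5.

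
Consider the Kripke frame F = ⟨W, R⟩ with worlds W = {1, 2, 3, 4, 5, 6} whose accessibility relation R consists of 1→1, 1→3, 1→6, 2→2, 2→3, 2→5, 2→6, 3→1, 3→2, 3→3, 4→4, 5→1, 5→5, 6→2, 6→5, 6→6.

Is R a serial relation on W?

Yes

Serial: yes — every world has a successor (e.g. 1 R 1).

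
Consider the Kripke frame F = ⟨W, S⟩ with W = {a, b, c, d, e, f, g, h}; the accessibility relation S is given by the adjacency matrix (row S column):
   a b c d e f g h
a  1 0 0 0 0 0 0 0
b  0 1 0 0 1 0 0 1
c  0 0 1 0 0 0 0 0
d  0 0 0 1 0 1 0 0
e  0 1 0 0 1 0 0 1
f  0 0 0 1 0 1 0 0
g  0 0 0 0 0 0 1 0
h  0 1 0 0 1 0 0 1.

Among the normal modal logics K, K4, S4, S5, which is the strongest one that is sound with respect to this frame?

S5

Transitive (axiom 4): yes — every two-step S-path is closed by a direct edge.
Reflexive (axiom T): yes — every world is S-related to itself.
Euclidean (axiom 5): yes — any two successors of a common world are S-related.
So F validates K, K4, S4, S5. The strongest is S5.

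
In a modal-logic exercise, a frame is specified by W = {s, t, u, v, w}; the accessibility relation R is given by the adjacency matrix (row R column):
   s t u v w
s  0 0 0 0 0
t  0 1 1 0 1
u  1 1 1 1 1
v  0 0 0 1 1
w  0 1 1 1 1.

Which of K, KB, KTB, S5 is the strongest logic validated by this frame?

K

Symmetric (axiom B): no — u R s but not s R u.
Reflexive (axiom T): no — s is not related to itself.
Euclidean (axiom 5): no — u R s and u R t, but not s R t.
So F validates K; KB would additionally require R to be symmetric. The strongest is K.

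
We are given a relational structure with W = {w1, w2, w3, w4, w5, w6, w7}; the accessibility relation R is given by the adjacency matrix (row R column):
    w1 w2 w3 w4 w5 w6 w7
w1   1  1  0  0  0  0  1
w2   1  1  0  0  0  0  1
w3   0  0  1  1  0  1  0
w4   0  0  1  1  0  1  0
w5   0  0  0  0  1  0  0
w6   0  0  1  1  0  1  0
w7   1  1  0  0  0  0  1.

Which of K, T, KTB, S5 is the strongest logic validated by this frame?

Reflexive (axiom T): yes — every world is R-related to itself.
Symmetric (axiom B): yes — every pair in R has its reverse in R.
Euclidean (axiom 5): yes — any two successors of a common world are R-related.
So F validates K, T, KTB, S5. The strongest is S5.

S5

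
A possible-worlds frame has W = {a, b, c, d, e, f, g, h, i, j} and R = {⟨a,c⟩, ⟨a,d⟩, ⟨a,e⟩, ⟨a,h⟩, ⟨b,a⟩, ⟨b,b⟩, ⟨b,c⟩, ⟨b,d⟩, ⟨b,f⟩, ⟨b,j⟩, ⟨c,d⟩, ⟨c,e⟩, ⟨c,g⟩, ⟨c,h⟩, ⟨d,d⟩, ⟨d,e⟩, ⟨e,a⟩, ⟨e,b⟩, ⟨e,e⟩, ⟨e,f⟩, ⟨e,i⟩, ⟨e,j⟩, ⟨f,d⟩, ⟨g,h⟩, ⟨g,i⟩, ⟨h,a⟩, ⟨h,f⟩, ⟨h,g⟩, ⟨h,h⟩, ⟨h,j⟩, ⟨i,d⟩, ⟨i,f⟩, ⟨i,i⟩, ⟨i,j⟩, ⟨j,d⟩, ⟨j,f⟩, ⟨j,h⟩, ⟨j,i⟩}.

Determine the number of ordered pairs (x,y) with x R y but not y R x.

Enumerating: (a,c), (a,d), (b,a), (b,c), (b,d), (b,f), (b,j), (c,d), (c,e), (c,g), (c,h), (d,e), … and 11 more.
Total: 23.

23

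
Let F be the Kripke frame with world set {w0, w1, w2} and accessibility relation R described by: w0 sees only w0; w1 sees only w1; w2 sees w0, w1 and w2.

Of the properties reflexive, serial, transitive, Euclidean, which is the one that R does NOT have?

Reflexive: yes — every world is R-related to itself.
Serial: yes — every world has a successor (e.g. w0 R w0).
Transitive: yes — every two-step R-path is closed by a direct edge.
Euclidean: no — w2 R w0 and w2 R w1, but not w0 R w1.
Only Euclidean fails.

Euclidean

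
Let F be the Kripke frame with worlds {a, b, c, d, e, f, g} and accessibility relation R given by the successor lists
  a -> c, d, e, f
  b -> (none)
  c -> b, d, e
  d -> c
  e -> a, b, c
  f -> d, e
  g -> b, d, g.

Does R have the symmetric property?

Symmetric: no — a R c but not c R a.

No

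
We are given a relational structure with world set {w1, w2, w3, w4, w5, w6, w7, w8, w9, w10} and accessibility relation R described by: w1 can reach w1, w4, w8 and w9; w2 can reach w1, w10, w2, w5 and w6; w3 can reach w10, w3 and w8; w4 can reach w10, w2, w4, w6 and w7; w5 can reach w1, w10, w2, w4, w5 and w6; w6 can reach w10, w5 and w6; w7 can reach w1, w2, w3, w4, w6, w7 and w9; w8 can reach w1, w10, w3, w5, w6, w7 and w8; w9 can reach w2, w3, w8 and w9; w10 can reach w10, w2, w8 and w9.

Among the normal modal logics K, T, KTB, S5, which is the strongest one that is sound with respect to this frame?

T

Reflexive (axiom T): yes — every world is R-related to itself.
Symmetric (axiom B): no — w1 R w4 but not w4 R w1.
Euclidean (axiom 5): no — w1 R w4 and w1 R w8, but not w4 R w8.
So F validates K, T; KTB would additionally require R to be symmetric. The strongest is T.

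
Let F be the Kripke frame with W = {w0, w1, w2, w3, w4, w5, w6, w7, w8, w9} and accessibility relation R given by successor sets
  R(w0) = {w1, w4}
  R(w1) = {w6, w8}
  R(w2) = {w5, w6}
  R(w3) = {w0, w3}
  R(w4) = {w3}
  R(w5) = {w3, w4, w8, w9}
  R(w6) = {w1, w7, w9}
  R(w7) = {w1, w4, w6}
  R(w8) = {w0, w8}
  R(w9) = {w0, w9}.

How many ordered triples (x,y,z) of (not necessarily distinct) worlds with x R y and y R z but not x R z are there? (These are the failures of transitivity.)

33

Enumerating: (w0,w1,w6), (w0,w1,w8), (w0,w4,w3), (w1,w6,w1), (w1,w6,w7), (w1,w6,w9), (w1,w8,w0), (w2,w5,w3), (w2,w5,w4), (w2,w5,w8), (w2,w5,w9), (w2,w6,w1), … and 21 more.
Total: 33.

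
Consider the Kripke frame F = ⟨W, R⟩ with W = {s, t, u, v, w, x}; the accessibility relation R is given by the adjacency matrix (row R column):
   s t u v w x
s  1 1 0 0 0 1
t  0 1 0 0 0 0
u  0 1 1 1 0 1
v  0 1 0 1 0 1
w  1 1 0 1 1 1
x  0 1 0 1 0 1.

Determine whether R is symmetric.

Symmetric: no — s R t but not t R s.

No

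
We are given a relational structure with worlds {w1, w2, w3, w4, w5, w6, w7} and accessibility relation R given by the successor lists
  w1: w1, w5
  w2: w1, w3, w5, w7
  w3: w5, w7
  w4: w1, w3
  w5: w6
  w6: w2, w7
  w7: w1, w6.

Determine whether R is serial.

Serial: yes — every world has a successor (e.g. w1 R w1).

Yes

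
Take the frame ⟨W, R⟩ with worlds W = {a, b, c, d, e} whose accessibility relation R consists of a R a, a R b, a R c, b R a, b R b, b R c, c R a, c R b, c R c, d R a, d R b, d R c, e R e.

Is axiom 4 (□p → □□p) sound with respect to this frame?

Yes

Axiom 4 corresponds to the accessibility relation being transitive.
Transitive: yes — every two-step R-path is closed by a direct edge.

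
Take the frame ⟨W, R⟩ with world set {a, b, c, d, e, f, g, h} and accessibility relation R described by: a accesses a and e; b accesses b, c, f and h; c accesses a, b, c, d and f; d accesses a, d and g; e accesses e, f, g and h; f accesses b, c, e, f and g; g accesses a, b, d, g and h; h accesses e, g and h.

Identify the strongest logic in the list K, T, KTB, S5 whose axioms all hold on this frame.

Reflexive (axiom T): yes — every world is R-related to itself.
Symmetric (axiom B): no — a R e but not e R a.
Euclidean (axiom 5): no — b R c and b R h, but not c R h.
So F validates K, T; KTB would additionally require R to be symmetric. The strongest is T.

T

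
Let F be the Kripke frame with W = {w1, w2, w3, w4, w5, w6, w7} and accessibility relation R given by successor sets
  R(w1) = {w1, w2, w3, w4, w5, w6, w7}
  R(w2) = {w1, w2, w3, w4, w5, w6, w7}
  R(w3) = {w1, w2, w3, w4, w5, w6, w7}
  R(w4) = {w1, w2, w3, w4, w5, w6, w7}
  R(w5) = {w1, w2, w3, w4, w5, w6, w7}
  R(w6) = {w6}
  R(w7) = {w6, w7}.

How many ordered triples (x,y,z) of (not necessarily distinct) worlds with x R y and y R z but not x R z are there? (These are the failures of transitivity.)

0

R is transitive; there are no such tuples.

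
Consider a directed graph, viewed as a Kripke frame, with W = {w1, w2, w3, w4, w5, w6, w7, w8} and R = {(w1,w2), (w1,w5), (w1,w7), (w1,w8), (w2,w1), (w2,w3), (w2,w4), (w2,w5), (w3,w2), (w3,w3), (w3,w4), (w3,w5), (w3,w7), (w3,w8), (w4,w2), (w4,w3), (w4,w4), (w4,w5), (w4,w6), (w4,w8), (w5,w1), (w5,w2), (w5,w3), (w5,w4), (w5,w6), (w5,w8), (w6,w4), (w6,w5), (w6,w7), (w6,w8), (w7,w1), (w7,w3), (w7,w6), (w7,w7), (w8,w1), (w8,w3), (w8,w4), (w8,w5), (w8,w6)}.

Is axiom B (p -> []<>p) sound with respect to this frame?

Yes

The schema B characterises exactly the symmetric frames.
Symmetric: yes — every pair in R has its reverse in R.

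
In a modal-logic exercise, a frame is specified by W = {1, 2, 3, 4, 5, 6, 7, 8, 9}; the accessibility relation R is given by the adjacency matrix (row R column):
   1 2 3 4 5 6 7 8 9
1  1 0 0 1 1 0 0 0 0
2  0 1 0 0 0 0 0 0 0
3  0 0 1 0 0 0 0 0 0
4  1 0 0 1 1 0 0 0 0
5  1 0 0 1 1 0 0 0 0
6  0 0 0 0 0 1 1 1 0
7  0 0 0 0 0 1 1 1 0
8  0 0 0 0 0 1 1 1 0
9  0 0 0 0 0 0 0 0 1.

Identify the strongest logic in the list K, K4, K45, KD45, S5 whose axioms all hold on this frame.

Transitive (axiom 4): yes — every two-step R-path is closed by a direct edge.
Euclidean (axiom 5): yes — any two successors of a common world are R-related.
Serial (axiom D): yes — every world has a successor (e.g. 1 R 1).
Reflexive (axiom T): yes — every world is R-related to itself.
So F validates K, K4, K45, KD45, S5. The strongest is S5.

S5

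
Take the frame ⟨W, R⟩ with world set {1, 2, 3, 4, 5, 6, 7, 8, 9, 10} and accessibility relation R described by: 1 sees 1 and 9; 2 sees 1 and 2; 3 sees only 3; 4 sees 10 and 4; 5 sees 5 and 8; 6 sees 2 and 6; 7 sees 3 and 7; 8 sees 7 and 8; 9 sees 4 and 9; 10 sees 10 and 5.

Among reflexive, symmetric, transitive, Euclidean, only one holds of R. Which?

reflexive

Reflexive: yes — every world is R-related to itself.
Symmetric: no — 1 R 9 but not 9 R 1.
Transitive: no — 1 R 9 and 9 R 4, but not 1 R 4.
Euclidean: no — 1 R 9 and 1 R 1, but not 9 R 1.
Only reflexive holds.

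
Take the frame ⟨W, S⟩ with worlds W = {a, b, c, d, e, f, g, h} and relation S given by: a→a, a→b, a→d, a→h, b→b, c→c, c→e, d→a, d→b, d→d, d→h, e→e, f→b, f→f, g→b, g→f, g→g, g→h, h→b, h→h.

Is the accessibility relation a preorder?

Yes

Reflexive: yes — every world is S-related to itself.
Transitive: yes — every two-step S-path is closed by a direct edge.
So S is a preorder.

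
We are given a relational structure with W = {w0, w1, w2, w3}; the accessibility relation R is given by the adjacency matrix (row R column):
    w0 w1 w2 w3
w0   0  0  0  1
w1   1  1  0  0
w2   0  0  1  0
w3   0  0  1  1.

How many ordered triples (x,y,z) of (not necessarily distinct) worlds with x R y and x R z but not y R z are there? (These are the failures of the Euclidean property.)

3

Enumerating: (w1,w0,w0), (w1,w0,w1), (w3,w2,w3).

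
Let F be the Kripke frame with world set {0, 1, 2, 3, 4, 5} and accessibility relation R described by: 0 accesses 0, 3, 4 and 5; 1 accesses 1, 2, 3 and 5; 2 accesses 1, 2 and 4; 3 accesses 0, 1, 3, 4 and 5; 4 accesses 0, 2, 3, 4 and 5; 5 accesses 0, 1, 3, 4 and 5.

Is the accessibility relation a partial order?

Reflexive: yes — every world is R-related to itself.
Transitive: no — 0 R 3 and 3 R 1, but not 0 R 1.
Antisymmetric: no — 0 R 3 and 3 R 0 with 0 ≠ 3.
So R is not a partial order.

No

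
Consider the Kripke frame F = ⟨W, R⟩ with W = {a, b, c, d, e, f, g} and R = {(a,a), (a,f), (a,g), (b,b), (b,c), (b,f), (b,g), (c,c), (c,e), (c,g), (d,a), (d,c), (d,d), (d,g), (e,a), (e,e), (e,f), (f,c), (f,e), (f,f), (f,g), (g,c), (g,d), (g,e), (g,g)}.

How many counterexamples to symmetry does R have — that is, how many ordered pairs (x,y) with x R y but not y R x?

12

Enumerating: (a,f), (a,g), (b,c), (b,f), (b,g), (c,e), (d,a), (d,c), (e,a), (f,c), (f,g), (g,e).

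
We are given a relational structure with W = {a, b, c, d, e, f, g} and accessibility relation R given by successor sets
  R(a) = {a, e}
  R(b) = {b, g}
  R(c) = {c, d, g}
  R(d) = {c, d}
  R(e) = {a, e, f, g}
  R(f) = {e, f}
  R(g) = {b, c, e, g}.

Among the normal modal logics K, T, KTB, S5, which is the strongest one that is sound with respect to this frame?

Reflexive (axiom T): yes — every world is R-related to itself.
Symmetric (axiom B): yes — every pair in R has its reverse in R.
Euclidean (axiom 5): no — c R d and c R g, but not d R g.
So F validates K, T, KTB; S5 would additionally require R to be Euclidean. The strongest is KTB.

KTB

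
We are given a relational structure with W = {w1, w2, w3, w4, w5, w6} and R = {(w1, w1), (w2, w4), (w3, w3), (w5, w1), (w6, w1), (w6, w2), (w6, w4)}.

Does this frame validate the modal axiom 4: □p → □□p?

Axiom 4 corresponds to the accessibility relation being transitive.
Transitive: yes — every two-step R-path is closed by a direct edge.

Yes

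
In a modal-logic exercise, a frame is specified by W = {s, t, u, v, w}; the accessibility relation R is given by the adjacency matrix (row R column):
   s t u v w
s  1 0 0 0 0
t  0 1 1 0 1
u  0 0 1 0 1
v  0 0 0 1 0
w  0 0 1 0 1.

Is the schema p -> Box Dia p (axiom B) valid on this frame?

Axiom B corresponds to the accessibility relation being symmetric.
Symmetric: no — t R u but not u R t.

No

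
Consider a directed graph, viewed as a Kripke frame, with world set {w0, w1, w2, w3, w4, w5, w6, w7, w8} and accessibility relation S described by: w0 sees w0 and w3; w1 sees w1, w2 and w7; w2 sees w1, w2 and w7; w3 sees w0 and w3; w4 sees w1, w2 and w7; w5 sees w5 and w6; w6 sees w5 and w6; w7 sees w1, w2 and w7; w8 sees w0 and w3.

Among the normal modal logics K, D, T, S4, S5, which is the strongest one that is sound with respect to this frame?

D

Serial (axiom D): yes — every world has a successor (e.g. w0 S w0).
Reflexive (axiom T): no — w4 is not related to itself.
Transitive (axiom 4): yes — every two-step S-path is closed by a direct edge.
Euclidean (axiom 5): yes — any two successors of a common world are S-related.
So F validates K, D; T would additionally require S to be reflexive. The strongest is D.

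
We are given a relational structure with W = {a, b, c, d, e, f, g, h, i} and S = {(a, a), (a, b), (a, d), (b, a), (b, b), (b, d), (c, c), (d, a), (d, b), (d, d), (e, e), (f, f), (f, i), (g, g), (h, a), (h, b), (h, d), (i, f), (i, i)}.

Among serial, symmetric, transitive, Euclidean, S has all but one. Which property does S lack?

Serial: yes — every world has a successor (e.g. a S a).
Symmetric: no — h S a but not a S h.
Transitive: yes — every two-step S-path is closed by a direct edge.
Euclidean: yes — any two successors of a common world are S-related.
Only symmetric fails.

symmetric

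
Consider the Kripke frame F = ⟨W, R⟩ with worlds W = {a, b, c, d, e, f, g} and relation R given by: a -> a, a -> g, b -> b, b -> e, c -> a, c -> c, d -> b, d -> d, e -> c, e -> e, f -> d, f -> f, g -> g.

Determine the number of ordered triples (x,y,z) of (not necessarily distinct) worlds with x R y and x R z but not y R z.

Enumerating: (a,g,a), (b,e,b), (c,a,c), (d,b,d), (e,c,e), (f,d,f).

6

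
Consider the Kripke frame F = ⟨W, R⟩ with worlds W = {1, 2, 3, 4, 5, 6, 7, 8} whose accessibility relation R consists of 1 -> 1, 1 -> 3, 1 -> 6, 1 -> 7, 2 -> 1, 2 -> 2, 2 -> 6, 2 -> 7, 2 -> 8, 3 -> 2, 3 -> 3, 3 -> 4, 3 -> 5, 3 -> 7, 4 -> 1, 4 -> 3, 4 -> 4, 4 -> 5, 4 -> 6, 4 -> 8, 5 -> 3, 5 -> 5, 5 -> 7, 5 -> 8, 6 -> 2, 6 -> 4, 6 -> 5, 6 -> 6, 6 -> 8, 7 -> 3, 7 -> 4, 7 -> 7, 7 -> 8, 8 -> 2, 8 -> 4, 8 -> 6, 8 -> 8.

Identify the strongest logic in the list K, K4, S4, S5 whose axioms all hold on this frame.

K

Transitive (axiom 4): no — 1 R 3 and 3 R 2, but not 1 R 2.
Reflexive (axiom T): yes — every world is R-related to itself.
Euclidean (axiom 5): no — 1 R 3 and 1 R 6, but not 3 R 6.
So F validates K; K4 would additionally require R to be transitive. The strongest is K.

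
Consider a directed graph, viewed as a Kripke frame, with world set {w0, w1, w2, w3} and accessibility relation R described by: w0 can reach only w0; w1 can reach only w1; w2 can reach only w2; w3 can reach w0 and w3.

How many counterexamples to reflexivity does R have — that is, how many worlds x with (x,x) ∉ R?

0

R is reflexive; there are no such worlds.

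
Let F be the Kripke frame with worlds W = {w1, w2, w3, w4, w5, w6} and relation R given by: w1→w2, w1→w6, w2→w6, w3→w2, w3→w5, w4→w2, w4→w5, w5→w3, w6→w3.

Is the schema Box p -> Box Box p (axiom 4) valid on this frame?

Axiom 4 corresponds to the accessibility relation being transitive.
Transitive: no — w1 R w6 and w6 R w3, but not w1 R w3.

No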